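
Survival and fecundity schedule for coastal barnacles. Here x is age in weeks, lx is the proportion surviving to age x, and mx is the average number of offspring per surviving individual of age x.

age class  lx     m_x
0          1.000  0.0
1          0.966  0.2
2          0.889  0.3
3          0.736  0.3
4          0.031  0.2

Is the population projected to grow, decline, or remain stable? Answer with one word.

R0 = Σ lx·mx = 0 + 0.1932 + 0.2667 + 0.2208 + 0.0062 = 0.6869
R0 < 1, so the population is declining.

declining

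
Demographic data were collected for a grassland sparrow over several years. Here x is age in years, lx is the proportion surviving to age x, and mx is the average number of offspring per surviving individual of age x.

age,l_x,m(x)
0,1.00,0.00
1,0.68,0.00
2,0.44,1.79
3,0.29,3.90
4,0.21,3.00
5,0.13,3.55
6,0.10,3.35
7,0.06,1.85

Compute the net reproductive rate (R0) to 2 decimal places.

3.46

lx·mx by age: 0, 0, 0.7876, 1.131, 0.63, 0.4615, 0.335, 0.111
R0 = Σ lx·mx = 3.4561 → 3.46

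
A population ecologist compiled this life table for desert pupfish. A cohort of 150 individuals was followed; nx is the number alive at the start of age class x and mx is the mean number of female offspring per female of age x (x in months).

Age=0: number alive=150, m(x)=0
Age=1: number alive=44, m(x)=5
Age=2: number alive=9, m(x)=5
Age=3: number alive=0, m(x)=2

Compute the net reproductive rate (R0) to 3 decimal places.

lx = nx/n0 = nx/150: 1, 0.29333…, 0.06, 0
lx·mx by age: 0, 1.466667…, 0.3, 0
R0 = Σ lx·mx = 1.766667… → 1.767

1.767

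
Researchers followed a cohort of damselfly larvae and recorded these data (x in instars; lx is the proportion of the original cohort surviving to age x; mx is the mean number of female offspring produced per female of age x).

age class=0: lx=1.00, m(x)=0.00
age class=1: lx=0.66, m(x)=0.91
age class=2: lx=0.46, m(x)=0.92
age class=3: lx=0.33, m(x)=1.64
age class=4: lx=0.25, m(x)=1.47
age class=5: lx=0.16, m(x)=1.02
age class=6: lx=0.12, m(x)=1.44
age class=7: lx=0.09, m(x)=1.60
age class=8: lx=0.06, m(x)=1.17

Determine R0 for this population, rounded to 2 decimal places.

lx·mx by age: 0, 0.6006, 0.4232, 0.5412, 0.3675, 0.1632, 0.1728, 0.144, 0.0702
R0 = Σ lx·mx = 2.4827 → 2.48

2.48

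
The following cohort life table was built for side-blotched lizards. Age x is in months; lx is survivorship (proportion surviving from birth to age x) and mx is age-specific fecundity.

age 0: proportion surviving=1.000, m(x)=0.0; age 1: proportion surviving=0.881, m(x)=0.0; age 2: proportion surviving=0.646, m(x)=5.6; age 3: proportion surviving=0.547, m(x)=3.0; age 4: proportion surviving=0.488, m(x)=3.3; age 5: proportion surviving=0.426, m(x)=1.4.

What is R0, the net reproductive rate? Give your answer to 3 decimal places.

lx·mx by age: 0, 0, 3.6176, 1.641, 1.6104, 0.5964
R0 = Σ lx·mx = 7.4654 → 7.465

7.465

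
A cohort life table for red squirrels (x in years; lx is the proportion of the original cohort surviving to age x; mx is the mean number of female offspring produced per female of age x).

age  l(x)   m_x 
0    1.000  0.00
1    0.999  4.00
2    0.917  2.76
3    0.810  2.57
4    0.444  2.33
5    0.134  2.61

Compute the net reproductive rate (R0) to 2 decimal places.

9.99

lx·mx by age: 0, 3.996, 2.53092, 2.0817, 1.03452, 0.34974
R0 = Σ lx·mx = 9.99288 → 9.99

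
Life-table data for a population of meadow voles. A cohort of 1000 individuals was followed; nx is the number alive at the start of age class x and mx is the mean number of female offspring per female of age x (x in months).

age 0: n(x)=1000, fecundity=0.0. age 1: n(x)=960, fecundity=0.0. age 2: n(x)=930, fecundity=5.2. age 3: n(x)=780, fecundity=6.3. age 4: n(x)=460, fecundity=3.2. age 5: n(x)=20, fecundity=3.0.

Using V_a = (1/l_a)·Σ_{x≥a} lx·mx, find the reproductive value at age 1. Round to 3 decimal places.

11.752

lx = nx/n0 = nx/1000: 1, 0.96, 0.93, 0.78, 0.46, 0.02
lx·mx for x ≥ 1: 0, 4.836, 4.914, 1.472, 0.06 → sum = 11.282
V_1 = 11.282 / l_1 = 11.282 / 0.96 = 11.752083… → 11.752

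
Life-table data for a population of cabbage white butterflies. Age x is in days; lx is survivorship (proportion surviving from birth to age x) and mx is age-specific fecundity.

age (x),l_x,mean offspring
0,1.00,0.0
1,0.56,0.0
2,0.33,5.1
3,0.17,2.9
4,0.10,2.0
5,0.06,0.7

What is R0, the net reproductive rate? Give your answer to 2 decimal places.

lx·mx by age: 0, 0, 1.683, 0.493, 0.2, 0.042
R0 = Σ lx·mx = 2.418 → 2.42

2.42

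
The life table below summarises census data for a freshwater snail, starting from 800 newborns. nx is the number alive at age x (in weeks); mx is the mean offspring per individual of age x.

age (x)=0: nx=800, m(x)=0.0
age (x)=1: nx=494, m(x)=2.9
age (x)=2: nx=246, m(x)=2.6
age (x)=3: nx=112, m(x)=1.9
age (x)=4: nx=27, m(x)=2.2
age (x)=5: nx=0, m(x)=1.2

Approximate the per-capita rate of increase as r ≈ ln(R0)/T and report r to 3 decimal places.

0.703

lx = nx/n0 = nx/800: 1, 0.6175, 0.3075, 0.14, 0.03375, 0
R0 = Σ lx·mx = 0 + 1.79075 + 0.7995 + 0.266 + 0.07425… + 0 = 2.9305
Σ x·lx·mx = 4.48475; T = 4.48475/2.9305 = 1.53037…
r ≈ ln(R0)/T = ln(2.9305)/1.53037… = 0.70256… → 0.703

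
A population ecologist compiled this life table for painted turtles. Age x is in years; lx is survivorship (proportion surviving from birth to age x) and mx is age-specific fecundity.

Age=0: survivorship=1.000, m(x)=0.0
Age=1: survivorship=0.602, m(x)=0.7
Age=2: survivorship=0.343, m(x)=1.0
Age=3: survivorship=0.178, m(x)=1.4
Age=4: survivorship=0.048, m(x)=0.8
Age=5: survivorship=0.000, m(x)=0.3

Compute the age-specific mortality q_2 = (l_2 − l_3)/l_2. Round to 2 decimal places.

q_2 = (l_2 − l_3) / l_2 = (0.343 − 0.178) / 0.343
     = 0.165 / 0.343 = 0.48105… → 0.48

0.48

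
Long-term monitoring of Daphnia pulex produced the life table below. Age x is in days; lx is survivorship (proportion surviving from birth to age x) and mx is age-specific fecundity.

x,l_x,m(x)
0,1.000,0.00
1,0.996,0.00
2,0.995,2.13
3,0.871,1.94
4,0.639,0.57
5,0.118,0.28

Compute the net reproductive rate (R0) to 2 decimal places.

4.21

lx·mx by age: 0, 0, 2.11935, 1.68974, 0.36423, 0.03304
R0 = Σ lx·mx = 4.20636 → 4.21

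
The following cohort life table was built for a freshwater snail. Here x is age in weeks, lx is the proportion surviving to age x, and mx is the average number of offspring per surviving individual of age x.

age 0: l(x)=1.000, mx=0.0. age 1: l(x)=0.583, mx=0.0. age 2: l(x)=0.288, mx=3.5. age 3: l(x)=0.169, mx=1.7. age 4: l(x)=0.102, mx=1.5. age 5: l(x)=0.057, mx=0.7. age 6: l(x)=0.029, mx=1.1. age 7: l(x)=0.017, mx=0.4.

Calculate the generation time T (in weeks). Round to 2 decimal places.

lx·mx: 0, 0, 1.008, 0.2873, 0.153, 0.0399, 0.0319, 0.0068 → R0 = 1.5269
x·lx·mx: 0, 0, 2.016, 0.8619, 0.612, 0.1995, 0.1914, 0.0476 → Σ = 3.9284
T = 3.9284 / 1.5269 = 2.572795… → 2.57

2.57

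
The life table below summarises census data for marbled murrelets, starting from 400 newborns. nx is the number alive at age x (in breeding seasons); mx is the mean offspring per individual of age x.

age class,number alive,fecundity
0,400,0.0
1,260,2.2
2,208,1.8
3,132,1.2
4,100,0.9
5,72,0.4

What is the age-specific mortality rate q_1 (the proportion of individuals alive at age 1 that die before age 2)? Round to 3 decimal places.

lx = nx/n0 = nx/400: 1, 0.65, 0.52, 0.33, 0.25, 0.18
q_1 = (l_1 − l_2) / l_1 = (0.65 − 0.52) / 0.65
     = 0.13 / 0.65 = 0.2 → 0.200

0.200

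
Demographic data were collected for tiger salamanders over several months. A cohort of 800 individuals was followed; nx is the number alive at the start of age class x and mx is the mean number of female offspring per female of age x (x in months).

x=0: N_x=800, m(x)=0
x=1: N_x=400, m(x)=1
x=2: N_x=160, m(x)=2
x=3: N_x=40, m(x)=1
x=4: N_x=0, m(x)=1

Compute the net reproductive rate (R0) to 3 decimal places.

lx = nx/n0 = nx/800: 1, 0.5, 0.2, 0.05, 0
lx·mx by age: 0, 0.5, 0.4, 0.05, 0
R0 = Σ lx·mx = 0.95 → 0.950

0.950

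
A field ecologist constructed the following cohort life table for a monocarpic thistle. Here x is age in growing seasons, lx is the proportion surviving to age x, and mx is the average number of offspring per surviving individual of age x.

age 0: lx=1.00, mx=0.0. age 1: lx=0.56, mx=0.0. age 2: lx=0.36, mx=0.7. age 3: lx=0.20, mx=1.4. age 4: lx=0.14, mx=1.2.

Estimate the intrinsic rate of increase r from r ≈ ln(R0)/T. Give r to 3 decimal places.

R0 = Σ lx·mx = 0 + 0 + 0.252 + 0.28 + 0.168 = 0.7
Σ x·lx·mx = 2.016; T = 2.016/0.7 = 2.88
r ≈ ln(R0)/T = ln(0.7)/2.88 = -0.12385… → -0.124

-0.124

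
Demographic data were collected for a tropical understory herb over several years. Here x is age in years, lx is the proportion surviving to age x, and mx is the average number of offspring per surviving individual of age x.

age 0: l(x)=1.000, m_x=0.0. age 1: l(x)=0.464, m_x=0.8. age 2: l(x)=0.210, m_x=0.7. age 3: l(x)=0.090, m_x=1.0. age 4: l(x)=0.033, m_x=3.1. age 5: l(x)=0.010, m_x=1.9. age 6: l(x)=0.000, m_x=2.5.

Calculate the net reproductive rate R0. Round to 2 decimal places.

0.73

lx·mx by age: 0, 0.3712, 0.147, 0.09, 0.1023, 0.019, 0
R0 = Σ lx·mx = 0.7295 → 0.73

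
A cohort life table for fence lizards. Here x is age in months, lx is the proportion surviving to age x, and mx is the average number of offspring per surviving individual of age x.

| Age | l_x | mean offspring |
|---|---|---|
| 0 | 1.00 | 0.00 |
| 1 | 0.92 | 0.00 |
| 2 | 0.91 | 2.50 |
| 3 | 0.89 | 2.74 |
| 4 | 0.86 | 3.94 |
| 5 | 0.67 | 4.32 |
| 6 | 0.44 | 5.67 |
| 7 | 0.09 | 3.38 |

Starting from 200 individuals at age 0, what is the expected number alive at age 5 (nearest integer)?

134

Expected survivors = N0 · l_5 = 200 × 0.67 = 134 → 134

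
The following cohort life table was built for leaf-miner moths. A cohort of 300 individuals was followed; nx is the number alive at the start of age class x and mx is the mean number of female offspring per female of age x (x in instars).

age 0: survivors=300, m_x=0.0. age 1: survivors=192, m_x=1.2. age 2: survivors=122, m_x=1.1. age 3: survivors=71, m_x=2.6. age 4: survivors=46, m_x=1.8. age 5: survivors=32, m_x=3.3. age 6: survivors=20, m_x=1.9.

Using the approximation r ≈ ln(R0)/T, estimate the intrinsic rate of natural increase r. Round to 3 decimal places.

0.344

lx = nx/n0 = nx/300: 1, 0.64, 0.40667…, 0.23667…, 0.15333…, 0.10667…, 0.06667…
R0 = Σ lx·mx = 0 + 0.768 + 0.44733… + 0.61533… + 0.276… + 0.352… + 0.12667… = 2.585333…
Σ x·lx·mx = 7.132667…; T = 7.132667…/2.585333… = 2.7589…
r ≈ ln(R0)/T = ln(2.585333…)/2.7589… = 0.34429… → 0.344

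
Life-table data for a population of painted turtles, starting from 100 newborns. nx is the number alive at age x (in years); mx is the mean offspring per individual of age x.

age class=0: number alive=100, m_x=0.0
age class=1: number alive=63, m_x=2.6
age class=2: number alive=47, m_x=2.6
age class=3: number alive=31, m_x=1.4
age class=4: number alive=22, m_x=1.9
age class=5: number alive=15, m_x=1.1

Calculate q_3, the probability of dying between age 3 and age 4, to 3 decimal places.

0.290

lx = nx/n0 = nx/100: 1, 0.63, 0.47, 0.31, 0.22, 0.15
q_3 = (l_3 − l_4) / l_3 = (0.31 − 0.22) / 0.31
     = 0.09 / 0.31 = 0.290323… → 0.290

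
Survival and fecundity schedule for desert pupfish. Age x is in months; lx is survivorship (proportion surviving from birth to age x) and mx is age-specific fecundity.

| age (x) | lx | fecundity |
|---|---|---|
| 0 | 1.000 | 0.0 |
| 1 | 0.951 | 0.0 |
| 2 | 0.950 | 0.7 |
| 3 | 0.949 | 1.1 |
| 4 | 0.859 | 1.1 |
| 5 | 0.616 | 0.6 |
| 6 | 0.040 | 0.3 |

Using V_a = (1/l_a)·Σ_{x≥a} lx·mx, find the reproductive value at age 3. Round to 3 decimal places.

lx·mx for x ≥ 3: 1.0439, 0.9449, 0.3696, 0.012 → sum = 2.3704
V_3 = 2.3704 / l_3 = 2.3704 / 0.949 = 2.497787… → 2.498

2.498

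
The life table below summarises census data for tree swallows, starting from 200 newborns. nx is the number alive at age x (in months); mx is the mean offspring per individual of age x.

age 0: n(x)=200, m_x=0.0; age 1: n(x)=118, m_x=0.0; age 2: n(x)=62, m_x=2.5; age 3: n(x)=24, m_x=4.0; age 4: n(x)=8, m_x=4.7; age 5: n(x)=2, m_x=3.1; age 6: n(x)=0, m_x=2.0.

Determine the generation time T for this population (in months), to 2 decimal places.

2.64

lx = nx/n0 = nx/200: 1, 0.59, 0.31, 0.12, 0.04, 0.01, 0
lx·mx: 0, 0, 0.775, 0.48, 0.188, 0.031, 0 → R0 = 1.474
x·lx·mx: 0, 0, 1.55, 1.44, 0.752, 0.155, 0 → Σ = 3.897
T = 3.897 / 1.474 = 2.643826… → 2.64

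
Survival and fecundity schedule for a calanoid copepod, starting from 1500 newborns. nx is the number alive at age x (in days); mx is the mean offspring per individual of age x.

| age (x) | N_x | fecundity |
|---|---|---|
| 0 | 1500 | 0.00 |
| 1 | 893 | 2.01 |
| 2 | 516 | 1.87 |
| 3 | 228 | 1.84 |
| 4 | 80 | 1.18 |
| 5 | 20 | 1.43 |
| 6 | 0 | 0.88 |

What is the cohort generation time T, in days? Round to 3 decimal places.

lx = nx/n0 = nx/1500: 1, 0.59533…, 0.344, 0.152, 0.05333…, 0.01333…, 0
lx·mx: 0, 1.19662…, 0.64328, 0.27968, 0.062933…, 0.019067…, 0 → R0 = 2.20158…
x·lx·mx: 0, 1.19662…, 1.28656, 0.83904, 0.251733…, 0.095333…, 0 → Σ = 3.669287…
T = 3.669287… / 2.20158… = 1.666661… → 1.667

1.667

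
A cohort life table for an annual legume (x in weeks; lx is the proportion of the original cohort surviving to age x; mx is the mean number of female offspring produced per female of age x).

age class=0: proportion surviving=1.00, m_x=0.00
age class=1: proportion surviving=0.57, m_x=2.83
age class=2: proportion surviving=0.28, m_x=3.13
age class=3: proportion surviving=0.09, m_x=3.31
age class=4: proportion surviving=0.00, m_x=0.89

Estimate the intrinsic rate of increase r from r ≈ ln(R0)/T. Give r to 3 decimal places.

R0 = Σ lx·mx = 0 + 1.6131 + 0.8764 + 0.2979 + 0 = 2.7874
Σ x·lx·mx = 4.2596; T = 4.2596/2.7874 = 1.52816…
r ≈ ln(R0)/T = ln(2.7874)/1.52816… = 0.67081… → 0.671

0.671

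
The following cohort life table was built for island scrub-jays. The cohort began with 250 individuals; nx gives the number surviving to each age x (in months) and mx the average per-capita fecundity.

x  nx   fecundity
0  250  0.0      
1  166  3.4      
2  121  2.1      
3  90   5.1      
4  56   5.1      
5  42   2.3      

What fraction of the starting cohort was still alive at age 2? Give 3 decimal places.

l_2 = n_2/n_0 = 121/250 = 0.484 → 0.484

0.484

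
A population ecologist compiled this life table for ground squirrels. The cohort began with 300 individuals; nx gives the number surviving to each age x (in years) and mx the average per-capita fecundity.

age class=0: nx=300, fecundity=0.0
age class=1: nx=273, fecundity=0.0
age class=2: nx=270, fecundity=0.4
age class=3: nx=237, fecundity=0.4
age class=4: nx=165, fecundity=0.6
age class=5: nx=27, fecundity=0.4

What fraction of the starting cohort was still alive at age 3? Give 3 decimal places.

0.790

l_3 = n_3/n_0 = 237/300 = 0.79 → 0.790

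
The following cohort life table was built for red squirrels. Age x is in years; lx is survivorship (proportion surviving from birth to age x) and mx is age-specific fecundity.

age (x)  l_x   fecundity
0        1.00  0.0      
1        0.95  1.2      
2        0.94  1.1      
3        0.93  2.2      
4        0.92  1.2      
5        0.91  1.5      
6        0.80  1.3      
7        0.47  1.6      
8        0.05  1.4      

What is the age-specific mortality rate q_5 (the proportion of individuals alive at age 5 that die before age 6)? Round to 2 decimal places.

0.12

q_5 = (l_5 − l_6) / l_5 = (0.91 − 0.8) / 0.91
     = 0.11 / 0.91 = 0.120879… → 0.12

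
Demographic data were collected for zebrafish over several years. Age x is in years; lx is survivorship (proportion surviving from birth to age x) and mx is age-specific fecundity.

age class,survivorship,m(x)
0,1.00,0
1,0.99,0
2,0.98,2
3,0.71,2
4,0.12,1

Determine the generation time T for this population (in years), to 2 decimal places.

lx·mx: 0, 0, 1.96, 1.42, 0.12 → R0 = 3.5
x·lx·mx: 0, 0, 3.92, 4.26, 0.48 → Σ = 8.66
T = 8.66 / 3.5 = 2.474286… → 2.47

2.47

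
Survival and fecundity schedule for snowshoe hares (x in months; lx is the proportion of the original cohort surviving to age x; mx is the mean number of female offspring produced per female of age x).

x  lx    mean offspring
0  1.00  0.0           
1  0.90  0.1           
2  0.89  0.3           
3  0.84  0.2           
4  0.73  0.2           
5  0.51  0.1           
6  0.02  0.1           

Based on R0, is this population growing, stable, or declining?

declining

R0 = Σ lx·mx = 0 + 0.09 + 0.267 + 0.168 + 0.146 + 0.051 + 0.002 = 0.724
R0 < 1, so the population is declining.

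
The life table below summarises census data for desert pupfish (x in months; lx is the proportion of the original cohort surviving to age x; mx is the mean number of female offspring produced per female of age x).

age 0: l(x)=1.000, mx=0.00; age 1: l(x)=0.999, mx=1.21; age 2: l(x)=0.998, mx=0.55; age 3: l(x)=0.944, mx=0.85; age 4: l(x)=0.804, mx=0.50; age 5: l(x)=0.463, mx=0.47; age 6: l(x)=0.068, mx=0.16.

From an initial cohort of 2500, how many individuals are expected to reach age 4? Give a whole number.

Expected survivors = N0 · l_4 = 2500 × 0.804 = 2010 → 2010

2010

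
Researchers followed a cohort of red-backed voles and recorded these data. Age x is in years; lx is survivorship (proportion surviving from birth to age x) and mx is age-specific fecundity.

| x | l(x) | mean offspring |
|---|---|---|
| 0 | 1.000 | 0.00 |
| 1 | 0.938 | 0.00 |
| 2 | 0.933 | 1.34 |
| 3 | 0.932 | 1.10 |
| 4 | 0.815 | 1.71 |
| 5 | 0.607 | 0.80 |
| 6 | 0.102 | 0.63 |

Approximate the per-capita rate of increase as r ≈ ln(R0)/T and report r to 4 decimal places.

0.4349

R0 = Σ lx·mx = 0 + 0 + 1.25022 + 1.0252 + 1.39365 + 0.4856 + 0.06426 = 4.21893
Σ x·lx·mx = 13.9642; T = 13.9642/4.21893 = 3.30989…
r ≈ ln(R0)/T = ln(4.21893)/3.30989… = 0.434933… → 0.4349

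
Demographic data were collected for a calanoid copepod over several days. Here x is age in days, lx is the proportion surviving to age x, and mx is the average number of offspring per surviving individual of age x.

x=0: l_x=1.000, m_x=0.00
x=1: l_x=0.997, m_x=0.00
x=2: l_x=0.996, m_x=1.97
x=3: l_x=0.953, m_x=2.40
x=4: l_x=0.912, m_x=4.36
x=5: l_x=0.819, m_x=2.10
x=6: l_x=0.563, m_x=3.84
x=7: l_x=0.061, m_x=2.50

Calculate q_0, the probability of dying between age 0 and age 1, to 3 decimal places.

q_0 = (l_0 − l_1) / l_0 = (1 − 0.997) / 1
     = 0.003 / 1 = 0.003 → 0.003

0.003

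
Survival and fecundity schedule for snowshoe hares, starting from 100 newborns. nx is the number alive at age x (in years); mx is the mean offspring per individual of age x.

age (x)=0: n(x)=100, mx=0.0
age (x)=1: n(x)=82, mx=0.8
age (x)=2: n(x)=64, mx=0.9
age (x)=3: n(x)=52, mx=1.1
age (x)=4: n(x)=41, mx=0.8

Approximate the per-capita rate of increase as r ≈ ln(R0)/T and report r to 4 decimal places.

0.3338

lx = nx/n0 = nx/100: 1, 0.82, 0.64, 0.52, 0.41
R0 = Σ lx·mx = 0 + 0.656 + 0.576 + 0.572 + 0.328 = 2.132
Σ x·lx·mx = 4.836; T = 4.836/2.132 = 2.26829…
r ≈ ln(R0)/T = ln(2.132)/2.26829… = 0.333758… → 0.3338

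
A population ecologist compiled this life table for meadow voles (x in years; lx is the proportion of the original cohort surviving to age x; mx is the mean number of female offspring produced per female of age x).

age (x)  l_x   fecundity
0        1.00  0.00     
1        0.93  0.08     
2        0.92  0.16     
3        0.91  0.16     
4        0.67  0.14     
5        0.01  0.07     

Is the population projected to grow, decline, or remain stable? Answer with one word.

declining

R0 = Σ lx·mx = 0 + 0.0744 + 0.1472 + 0.1456 + 0.0938 + 0.0007 = 0.4617
R0 < 1, so the population is declining.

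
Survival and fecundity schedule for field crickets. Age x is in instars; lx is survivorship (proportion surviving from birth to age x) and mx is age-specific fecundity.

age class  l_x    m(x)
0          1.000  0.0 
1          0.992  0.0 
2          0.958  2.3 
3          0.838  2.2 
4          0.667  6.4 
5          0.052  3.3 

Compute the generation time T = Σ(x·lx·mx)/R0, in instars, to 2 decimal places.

3.28

lx·mx: 0, 0, 2.2034, 1.8436, 4.2688, 0.1716 → R0 = 8.4874
x·lx·mx: 0, 0, 4.4068, 5.5308, 17.0752, 0.858 → Σ = 27.8708
T = 27.8708 / 8.4874 = 3.283785… → 3.28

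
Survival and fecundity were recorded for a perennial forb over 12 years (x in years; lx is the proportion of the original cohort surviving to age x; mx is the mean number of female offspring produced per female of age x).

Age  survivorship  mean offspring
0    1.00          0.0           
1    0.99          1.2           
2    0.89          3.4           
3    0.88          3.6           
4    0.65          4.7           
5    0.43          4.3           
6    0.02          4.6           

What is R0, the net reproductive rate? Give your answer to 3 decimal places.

lx·mx by age: 0, 1.188, 3.026, 3.168, 3.055, 1.849, 0.092
R0 = Σ lx·mx = 12.378 → 12.378

12.378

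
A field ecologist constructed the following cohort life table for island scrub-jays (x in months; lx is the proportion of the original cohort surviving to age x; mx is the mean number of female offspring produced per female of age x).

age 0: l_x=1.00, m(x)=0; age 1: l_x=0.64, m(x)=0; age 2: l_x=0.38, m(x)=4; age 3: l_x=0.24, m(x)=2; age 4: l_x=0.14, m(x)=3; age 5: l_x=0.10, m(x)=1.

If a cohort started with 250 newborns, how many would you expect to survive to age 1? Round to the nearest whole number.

160

Expected survivors = N0 · l_1 = 250 × 0.64 = 160 → 160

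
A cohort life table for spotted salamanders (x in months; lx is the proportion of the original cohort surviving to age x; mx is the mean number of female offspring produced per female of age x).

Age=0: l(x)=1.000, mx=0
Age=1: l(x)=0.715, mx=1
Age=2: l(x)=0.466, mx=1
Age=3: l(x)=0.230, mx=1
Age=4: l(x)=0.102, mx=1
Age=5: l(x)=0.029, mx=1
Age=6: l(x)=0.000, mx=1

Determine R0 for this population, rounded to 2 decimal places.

1.54

lx·mx by age: 0, 0.715, 0.466, 0.23, 0.102, 0.029, 0
R0 = Σ lx·mx = 1.542 → 1.54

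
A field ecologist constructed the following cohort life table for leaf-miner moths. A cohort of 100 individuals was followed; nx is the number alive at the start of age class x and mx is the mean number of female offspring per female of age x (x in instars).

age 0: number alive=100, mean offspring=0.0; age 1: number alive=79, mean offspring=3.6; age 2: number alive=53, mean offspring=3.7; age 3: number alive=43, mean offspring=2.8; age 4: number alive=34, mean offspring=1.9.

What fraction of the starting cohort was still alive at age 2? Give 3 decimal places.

l_2 = n_2/n_0 = 53/100 = 0.53 → 0.530

0.530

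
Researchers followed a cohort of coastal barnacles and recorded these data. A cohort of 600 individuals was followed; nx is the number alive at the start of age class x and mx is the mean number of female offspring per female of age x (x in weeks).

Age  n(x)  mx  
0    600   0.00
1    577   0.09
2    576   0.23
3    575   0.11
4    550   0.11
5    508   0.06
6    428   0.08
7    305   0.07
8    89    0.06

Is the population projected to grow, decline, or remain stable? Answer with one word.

lx = nx/n0 = nx/600: 1, 0.96167…, 0.96, 0.95833…, 0.91667…, 0.84667…, 0.71333…, 0.50833…, 0.14833…
R0 = Σ lx·mx = 0 + 0.08655… + 0.2208 + 0.105417… + 0.100833… + 0.0508… + 0.057067… + 0.035583… + 0.0089… = 0.66595…
R0 < 1, so the population is declining.

declining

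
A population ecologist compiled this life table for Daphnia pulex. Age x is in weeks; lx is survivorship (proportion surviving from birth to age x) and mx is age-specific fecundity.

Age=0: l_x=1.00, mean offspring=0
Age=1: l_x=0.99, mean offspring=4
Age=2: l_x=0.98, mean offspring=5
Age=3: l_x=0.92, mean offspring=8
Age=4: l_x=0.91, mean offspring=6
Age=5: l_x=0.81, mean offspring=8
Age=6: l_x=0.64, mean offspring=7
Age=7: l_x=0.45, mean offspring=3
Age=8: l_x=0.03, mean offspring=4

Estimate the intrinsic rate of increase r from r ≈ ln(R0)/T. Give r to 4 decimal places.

R0 = Σ lx·mx = 0 + 3.96 + 4.9 + 7.36 + 5.46 + 6.48 + 4.48 + 1.35 + 0.12 = 34.11
Σ x·lx·mx = 127.37; T = 127.37/34.11 = 3.7341…
r ≈ ln(R0)/T = ln(34.11)/3.7341… = 0.945233… → 0.9452

0.9452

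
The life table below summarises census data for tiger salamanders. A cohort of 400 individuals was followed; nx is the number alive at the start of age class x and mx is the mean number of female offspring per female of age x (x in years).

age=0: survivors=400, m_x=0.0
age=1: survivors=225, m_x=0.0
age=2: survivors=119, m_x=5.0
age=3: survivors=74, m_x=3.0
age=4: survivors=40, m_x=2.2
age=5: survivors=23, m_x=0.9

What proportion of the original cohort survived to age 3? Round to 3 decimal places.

l_3 = n_3/n_0 = 74/400 = 0.185 → 0.185

0.185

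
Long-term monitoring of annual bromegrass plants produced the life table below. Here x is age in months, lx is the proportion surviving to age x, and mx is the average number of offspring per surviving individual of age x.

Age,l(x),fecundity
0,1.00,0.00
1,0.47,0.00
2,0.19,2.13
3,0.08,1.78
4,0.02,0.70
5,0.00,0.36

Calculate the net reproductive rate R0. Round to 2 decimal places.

0.56

lx·mx by age: 0, 0, 0.4047, 0.1424, 0.014, 0
R0 = Σ lx·mx = 0.5611 → 0.56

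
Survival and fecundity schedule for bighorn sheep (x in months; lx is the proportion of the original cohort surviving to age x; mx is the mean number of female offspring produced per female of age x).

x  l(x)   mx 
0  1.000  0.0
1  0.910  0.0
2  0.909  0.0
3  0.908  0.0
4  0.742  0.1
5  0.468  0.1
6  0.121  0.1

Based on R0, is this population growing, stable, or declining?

R0 = Σ lx·mx = 0 + 0 + 0 + 0 + 0.0742 + 0.0468 + 0.0121 = 0.1331
R0 < 1, so the population is declining.

declining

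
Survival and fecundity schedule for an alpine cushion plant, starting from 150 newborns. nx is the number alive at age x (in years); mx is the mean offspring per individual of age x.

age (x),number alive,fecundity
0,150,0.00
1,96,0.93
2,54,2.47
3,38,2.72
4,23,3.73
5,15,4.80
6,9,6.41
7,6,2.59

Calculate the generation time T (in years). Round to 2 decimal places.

lx = nx/n0 = nx/150: 1, 0.64, 0.36, 0.25333…, 0.15333…, 0.1, 0.06, 0.04
lx·mx: 0, 0.5952, 0.8892, 0.689067…, 0.571933…, 0.48, 0.3846, 0.1036 → R0 = 3.7136…
x·lx·mx: 0, 0.5952, 1.7784, 2.0672…, 2.287733…, 2.4, 2.3076, 0.7252 → Σ = 12.161333…
T = 12.161333… / 3.7136… = 3.27481… → 3.27

3.27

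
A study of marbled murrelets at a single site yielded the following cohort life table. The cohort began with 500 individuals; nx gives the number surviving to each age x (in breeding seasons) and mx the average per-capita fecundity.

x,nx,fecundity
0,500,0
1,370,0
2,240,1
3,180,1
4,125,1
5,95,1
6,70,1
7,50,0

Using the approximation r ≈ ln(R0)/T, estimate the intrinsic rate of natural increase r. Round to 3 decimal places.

0.103

lx = nx/n0 = nx/500: 1, 0.74, 0.48, 0.36, 0.25, 0.19, 0.14, 0.1
R0 = Σ lx·mx = 0 + 0 + 0.48 + 0.36 + 0.25 + 0.19 + 0.14 + 0 = 1.42
Σ x·lx·mx = 4.83; T = 4.83/1.42 = 3.40141…
r ≈ ln(R0)/T = ln(1.42)/3.40141… = 0.10309… → 0.103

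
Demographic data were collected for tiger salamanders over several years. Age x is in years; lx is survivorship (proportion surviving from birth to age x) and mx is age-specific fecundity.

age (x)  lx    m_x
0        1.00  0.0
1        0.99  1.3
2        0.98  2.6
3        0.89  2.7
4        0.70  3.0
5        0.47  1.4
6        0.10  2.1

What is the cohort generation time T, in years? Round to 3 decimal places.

2.883

lx·mx: 0, 1.287, 2.548, 2.403, 2.1, 0.658, 0.21 → R0 = 9.206
x·lx·mx: 0, 1.287, 5.096, 7.209, 8.4, 3.29, 1.26 → Σ = 26.542
T = 26.542 / 9.206 = 2.88312… → 2.883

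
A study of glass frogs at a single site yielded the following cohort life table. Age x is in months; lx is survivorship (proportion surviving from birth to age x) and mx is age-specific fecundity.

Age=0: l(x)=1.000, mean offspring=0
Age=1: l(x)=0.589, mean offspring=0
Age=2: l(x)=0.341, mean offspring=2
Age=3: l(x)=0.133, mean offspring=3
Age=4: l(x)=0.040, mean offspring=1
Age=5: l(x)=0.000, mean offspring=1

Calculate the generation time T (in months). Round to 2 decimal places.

2.43

lx·mx: 0, 0, 0.682, 0.399, 0.04, 0 → R0 = 1.121
x·lx·mx: 0, 0, 1.364, 1.197, 0.16, 0 → Σ = 2.721
T = 2.721 / 1.121 = 2.427297… → 2.43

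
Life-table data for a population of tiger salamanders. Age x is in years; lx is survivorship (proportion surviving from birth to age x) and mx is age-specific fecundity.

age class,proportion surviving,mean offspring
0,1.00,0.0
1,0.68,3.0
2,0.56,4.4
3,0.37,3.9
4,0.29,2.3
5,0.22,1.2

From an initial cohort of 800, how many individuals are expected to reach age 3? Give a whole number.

Expected survivors = N0 · l_3 = 800 × 0.37 = 296 → 296

296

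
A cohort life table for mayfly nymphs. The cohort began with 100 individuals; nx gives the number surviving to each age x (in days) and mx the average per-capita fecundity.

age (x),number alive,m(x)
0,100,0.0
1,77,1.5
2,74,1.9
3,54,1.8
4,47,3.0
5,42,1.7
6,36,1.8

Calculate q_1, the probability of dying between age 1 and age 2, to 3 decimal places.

lx = nx/n0 = nx/100: 1, 0.77, 0.74, 0.54, 0.47, 0.42, 0.36
q_1 = (l_1 − l_2) / l_1 = (0.77 − 0.74) / 0.77
     = 0.03 / 0.77 = 0.038961… → 0.039

0.039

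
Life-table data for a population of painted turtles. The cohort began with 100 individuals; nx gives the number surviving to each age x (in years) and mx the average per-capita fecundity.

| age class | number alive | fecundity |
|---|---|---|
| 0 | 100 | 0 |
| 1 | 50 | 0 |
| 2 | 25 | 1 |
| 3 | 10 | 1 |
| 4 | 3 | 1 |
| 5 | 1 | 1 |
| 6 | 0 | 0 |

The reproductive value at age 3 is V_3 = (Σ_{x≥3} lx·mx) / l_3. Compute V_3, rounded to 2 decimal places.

1.40

lx = nx/n0 = nx/100: 1, 0.5, 0.25, 0.1, 0.03, 0.01, 0
lx·mx for x ≥ 3: 0.1, 0.03, 0.01, 0 → sum = 0.14
V_3 = 0.14 / l_3 = 0.14 / 0.1 = 1.4 → 1.40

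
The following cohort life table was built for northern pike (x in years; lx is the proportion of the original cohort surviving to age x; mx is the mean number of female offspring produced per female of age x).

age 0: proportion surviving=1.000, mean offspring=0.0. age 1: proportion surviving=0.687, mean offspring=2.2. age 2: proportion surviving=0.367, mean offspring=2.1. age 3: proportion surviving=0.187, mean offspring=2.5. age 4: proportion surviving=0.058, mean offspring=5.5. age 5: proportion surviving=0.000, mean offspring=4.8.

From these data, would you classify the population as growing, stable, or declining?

R0 = Σ lx·mx = 0 + 1.5114 + 0.7707 + 0.4675 + 0.319 + 0 = 3.0686
R0 > 1, so the population is growing.

growing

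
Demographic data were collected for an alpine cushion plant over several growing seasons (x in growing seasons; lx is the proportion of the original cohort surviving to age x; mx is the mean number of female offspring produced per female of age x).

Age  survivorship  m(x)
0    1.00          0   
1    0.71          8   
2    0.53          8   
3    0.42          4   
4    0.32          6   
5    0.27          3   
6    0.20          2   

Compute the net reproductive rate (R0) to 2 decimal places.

lx·mx by age: 0, 5.68, 4.24, 1.68, 1.92, 0.81, 0.4
R0 = Σ lx·mx = 14.73 → 14.73

14.73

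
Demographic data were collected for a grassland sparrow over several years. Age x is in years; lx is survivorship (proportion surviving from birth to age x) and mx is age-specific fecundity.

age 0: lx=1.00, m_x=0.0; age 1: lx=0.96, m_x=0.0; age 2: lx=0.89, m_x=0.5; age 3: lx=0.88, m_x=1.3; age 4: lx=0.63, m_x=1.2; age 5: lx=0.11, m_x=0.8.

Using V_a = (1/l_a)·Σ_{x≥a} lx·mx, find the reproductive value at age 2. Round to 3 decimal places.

lx·mx for x ≥ 2: 0.445, 1.144, 0.756, 0.088 → sum = 2.433
V_2 = 2.433 / l_2 = 2.433 / 0.89 = 2.733708… → 2.734

2.734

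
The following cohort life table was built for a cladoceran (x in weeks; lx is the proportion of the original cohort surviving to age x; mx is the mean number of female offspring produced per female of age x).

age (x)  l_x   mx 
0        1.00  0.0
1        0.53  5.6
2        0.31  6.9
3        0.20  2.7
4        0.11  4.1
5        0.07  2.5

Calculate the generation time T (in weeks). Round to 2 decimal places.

1.84

lx·mx: 0, 2.968, 2.139, 0.54, 0.451, 0.175 → R0 = 6.273
x·lx·mx: 0, 2.968, 4.278, 1.62, 1.804, 0.875 → Σ = 11.545
T = 11.545 / 6.273 = 1.840427… → 1.84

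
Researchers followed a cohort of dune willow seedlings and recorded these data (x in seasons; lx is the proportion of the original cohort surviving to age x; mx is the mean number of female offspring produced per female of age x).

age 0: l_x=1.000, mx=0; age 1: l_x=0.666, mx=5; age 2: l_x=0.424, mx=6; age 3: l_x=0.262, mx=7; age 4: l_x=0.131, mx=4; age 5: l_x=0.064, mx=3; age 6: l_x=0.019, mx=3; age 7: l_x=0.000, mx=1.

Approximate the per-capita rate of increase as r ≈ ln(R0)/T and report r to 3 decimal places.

R0 = Σ lx·mx = 0 + 3.33 + 2.544 + 1.834 + 0.524 + 0.192 + 0.057 + 0 = 8.481
Σ x·lx·mx = 17.318; T = 17.318/8.481 = 2.04198…
r ≈ ln(R0)/T = ln(8.481)/2.04198… = 1.04694… → 1.047

1.047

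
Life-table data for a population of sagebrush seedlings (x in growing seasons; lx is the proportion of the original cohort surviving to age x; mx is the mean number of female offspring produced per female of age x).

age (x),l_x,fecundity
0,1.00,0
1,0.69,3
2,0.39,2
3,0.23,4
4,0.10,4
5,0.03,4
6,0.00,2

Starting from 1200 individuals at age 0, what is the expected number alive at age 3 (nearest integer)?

276

Expected survivors = N0 · l_3 = 1200 × 0.23 = 276 → 276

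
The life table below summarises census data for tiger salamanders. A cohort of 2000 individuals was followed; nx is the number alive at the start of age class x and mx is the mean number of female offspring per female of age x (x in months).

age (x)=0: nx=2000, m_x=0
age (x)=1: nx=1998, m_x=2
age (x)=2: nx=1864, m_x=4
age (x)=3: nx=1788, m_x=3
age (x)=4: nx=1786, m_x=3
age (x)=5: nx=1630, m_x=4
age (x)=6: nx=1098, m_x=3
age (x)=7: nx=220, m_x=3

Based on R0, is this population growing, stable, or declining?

lx = nx/n0 = nx/2000: 1, 0.999, 0.932, 0.894, 0.893, 0.815, 0.549, 0.11
R0 = Σ lx·mx = 0 + 1.998 + 3.728 + 2.682 + 2.679 + 3.26 + 1.647 + 0.33 = 16.324
R0 > 1, so the population is growing.

growing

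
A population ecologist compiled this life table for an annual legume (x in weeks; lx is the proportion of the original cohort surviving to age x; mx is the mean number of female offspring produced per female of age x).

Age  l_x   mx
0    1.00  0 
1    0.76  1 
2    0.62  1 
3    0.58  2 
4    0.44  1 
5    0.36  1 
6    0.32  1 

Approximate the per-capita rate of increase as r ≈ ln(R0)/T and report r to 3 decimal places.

R0 = Σ lx·mx = 0 + 0.76 + 0.62 + 1.16 + 0.44 + 0.36 + 0.32 = 3.66
Σ x·lx·mx = 10.96; T = 10.96/3.66 = 2.99454…
r ≈ ln(R0)/T = ln(3.66)/2.99454… = 0.43328… → 0.433

0.433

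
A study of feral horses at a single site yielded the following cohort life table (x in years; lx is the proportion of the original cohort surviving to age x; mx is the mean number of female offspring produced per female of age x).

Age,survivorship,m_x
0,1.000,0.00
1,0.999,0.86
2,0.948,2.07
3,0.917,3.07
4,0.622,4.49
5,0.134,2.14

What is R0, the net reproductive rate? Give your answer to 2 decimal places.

lx·mx by age: 0, 0.85914, 1.96236, 2.81519, 2.79278, 0.28676
R0 = Σ lx·mx = 8.71623 → 8.72

8.72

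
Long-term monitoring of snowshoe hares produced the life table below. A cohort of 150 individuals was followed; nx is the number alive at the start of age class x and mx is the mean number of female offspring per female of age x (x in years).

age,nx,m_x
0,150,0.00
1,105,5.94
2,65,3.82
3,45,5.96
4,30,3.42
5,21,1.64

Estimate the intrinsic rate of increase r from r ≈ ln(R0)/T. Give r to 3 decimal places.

1.091

lx = nx/n0 = nx/150: 1, 0.7, 0.43333…, 0.3, 0.2, 0.14
R0 = Σ lx·mx = 0 + 4.158 + 1.65533… + 1.788 + 0.684 + 0.2296 = 8.514933…
Σ x·lx·mx = 16.716667…; T = 16.716667…/8.514933… = 1.96322…
r ≈ ln(R0)/T = ln(8.514933…)/1.96322… = 1.09098… → 1.091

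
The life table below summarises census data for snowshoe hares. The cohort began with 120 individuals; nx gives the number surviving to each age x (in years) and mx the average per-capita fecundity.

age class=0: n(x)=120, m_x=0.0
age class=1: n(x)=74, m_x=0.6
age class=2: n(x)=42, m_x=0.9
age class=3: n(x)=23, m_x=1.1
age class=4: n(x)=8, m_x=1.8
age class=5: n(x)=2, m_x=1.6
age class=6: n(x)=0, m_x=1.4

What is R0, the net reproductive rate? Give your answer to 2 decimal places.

1.04

lx = nx/n0 = nx/120: 1, 0.61667…, 0.35, 0.19167…, 0.06667…, 0.01667…, 0
lx·mx by age: 0, 0.37…, 0.315, 0.210833…, 0.12…, 0.026667…, 0
R0 = Σ lx·mx = 1.0425… → 1.04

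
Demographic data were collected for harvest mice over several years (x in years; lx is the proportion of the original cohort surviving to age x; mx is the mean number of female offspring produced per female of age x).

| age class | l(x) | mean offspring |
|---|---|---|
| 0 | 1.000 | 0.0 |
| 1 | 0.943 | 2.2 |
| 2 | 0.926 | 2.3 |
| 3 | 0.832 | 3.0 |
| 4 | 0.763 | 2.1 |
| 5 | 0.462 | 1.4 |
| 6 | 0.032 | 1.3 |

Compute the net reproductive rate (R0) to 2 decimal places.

lx·mx by age: 0, 2.0746, 2.1298, 2.496, 1.6023, 0.6468, 0.0416
R0 = Σ lx·mx = 8.9911 → 8.99

8.99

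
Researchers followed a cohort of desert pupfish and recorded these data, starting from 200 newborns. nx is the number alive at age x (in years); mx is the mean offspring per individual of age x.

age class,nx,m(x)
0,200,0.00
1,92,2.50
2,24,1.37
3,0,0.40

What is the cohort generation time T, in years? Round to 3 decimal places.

lx = nx/n0 = nx/200: 1, 0.46, 0.12, 0
lx·mx: 0, 1.15, 0.1644, 0 → R0 = 1.3144
x·lx·mx: 0, 1.15, 0.3288, 0 → Σ = 1.4788
T = 1.4788 / 1.3144 = 1.125076… → 1.125

1.125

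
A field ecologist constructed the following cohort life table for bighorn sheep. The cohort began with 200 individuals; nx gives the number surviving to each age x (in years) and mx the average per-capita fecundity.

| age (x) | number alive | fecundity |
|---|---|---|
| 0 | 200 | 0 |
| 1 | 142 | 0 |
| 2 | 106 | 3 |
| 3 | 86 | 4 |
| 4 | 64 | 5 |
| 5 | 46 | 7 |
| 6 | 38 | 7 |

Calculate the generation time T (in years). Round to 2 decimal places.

3.92

lx = nx/n0 = nx/200: 1, 0.71, 0.53, 0.43, 0.32, 0.23, 0.19
lx·mx: 0, 0, 1.59, 1.72, 1.6, 1.61, 1.33 → R0 = 7.85
x·lx·mx: 0, 0, 3.18, 5.16, 6.4, 8.05, 7.98 → Σ = 30.77
T = 30.77 / 7.85 = 3.919745… → 3.92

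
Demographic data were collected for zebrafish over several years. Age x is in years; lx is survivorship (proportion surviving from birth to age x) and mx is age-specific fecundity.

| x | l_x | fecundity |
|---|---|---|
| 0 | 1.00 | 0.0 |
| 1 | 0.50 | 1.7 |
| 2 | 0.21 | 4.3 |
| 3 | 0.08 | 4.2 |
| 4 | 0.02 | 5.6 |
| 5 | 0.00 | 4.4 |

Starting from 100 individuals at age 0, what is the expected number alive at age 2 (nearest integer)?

Expected survivors = N0 · l_2 = 100 × 0.21 = 21 → 21

21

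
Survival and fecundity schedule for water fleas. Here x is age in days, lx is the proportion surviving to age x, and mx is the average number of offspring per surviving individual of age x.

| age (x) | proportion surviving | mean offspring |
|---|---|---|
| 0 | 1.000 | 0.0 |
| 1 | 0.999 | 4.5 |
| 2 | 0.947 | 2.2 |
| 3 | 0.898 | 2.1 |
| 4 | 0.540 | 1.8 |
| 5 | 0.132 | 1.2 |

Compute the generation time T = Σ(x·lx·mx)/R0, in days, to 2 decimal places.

lx·mx: 0, 4.4955, 2.0834, 1.8858, 0.972, 0.1584 → R0 = 9.5951
x·lx·mx: 0, 4.4955, 4.1668, 5.6574, 3.888, 0.792 → Σ = 18.9997
T = 18.9997 / 9.5951 = 1.980146… → 1.98

1.98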